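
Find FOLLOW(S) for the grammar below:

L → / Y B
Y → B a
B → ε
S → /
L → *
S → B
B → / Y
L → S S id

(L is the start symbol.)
In L → S S id: S is followed by S id, add FIRST(S id) \ {ε} = { '/', 'id' }
In L → S S id: S is followed by id, add FIRST(id) \ {ε} = { 'id' }

Taking the union: FOLLOW(S) = { '/', 'id' }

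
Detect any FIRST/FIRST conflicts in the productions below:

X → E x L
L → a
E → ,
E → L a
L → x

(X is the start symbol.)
A FIRST/FIRST conflict occurs when two productions N → α and N → β for the same non-terminal have FIRST(α) ∩ FIRST(β) ≠ ∅ (with ε ∈ FIRST of a nullable right-hand side, so two nullable alternatives also conflict).

FIRST sets of the non-terminals at (or reachable through a nullable prefix from) the front of some alternative:
  FIRST(L) = { 'a', 'x' }

Productions for L:
  L → a: FIRST = { 'a' }
  L → x: FIRST = { 'x' }
Productions for E:
  E → ,: FIRST = { ',' }
  E → L a: FIRST = { 'a', 'x' }
X has only one production, so no FIRST/FIRST conflict is possible there.

All alternatives of each non-terminal have pairwise disjoint FIRST sets.

Answer: No FIRST/FIRST conflicts.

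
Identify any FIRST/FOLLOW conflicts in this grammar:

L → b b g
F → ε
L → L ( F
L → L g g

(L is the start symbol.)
A FIRST/FOLLOW conflict occurs when a non-terminal N has a nullable alternative N → β (β ⇒* ε) and another alternative N → α with FIRST(α) ∩ FOLLOW(N) ≠ ∅: on such a lookahead the parser cannot decide between expanding α and letting N vanish via β.

Nullable non-terminals: F.
F has a nullable alternative but only one production, so nothing to check.

L has no nullable alternative, so no FIRST/FOLLOW check is needed there.

No FIRST/FOLLOW conflicts found.

Answer: No FIRST/FOLLOW conflicts.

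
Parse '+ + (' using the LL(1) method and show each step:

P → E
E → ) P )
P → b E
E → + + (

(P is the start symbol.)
LL(1) parsing maintains a stack (initially the start symbol over $) and the input. At each step: if the stack top is a terminal, match it against the current input token; if it is a non-terminal N, replace it with the RHS of M[N, lookahead] (the unique production whose predict set contains the lookahead).

Stack is shown with the top on the left.

Stack    Input    Action
------------------------
P $      + + ( $  output P → E
E $      + + ( $  output E → + + (
+ + ( $  + + ( $  match '+'
+ ( $    + ( $    match '+'
( $      ( $      match '('
$        $        accept

The string is accepted.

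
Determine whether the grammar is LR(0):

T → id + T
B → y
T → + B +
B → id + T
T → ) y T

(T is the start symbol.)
A grammar is LR(0) if no state in the canonical LR(0) collection has:
  - both a shift item (dot before a terminal) and a complete item (shift-reduce conflict), or
  - two or more complete items (reduce-reduce conflict; the accept item [T' → T .] counts as a complete item here).

Augment with T' → T and build the canonical LR(0) collection (I0 = CLOSURE({[T' → . T]}), then GOTO on every symbol after a dot until no new states appear). It has 15 states:
  I0: { [T → . ) y T], [T → . + B +], [T → . id + T], [T' → . T] }  — shift
  I1: { [T → ) . y T] }  — shift
  I2: { [B → . id + T], [B → . y], [T → + . B +] }  — shift
  I3: { [T' → T .] }  — accept
  I4: { [T → id . + T] }  — shift
  I5: { [T → . ) y T], [T → . + B +], [T → . id + T], [T → id + . T] }  — shift
  I6: { [T → id + T .] }  — reduce
  I7: { [T → + B . +] }  — shift
  I8: { [B → id . + T] }  — shift
  I9: { [B → y .] }  — reduce
  I10: { [B → id + . T], [T → . ) y T], [T → . + B +], [T → . id + T] }  — shift
  I11: { [B → id + T .] }  — reduce
  I12: { [T → + B + .] }  — reduce
  I13: { [T → ) y . T], [T → . ) y T], [T → . + B +], [T → . id + T] }  — shift
  I14: { [T → ) y T .] }  — reduce

Every state is either a pure shift/goto state or contains exactly one complete item and nothing to shift — no conflicts. The grammar is LR(0).

Answer: Yes, the grammar is LR(0)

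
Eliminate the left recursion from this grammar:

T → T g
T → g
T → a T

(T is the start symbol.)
T → g T'
T → a T T'
T' → g T'
T' → ε

T is directly left-recursive. The standard transformation for
  A → A α₁ | ... | A α_m | β₁ | ... | β_n
is
  A  → β₁ A' | ... | β_n A'
  A' → α₁ A' | ... | α_m A' | ε

T → g becomes T → g T'
T → a T becomes T → a T T'
T → T g becomes T' → g T'
Add T' → ε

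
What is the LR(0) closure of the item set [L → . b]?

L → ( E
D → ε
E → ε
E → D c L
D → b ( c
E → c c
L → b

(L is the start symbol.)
Start with: [L → . b]
The dot precedes the terminal b, so nothing is added.

CLOSURE = { [L → . b] }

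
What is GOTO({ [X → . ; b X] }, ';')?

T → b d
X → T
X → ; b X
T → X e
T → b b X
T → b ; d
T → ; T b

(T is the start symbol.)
GOTO(I, ';') = CLOSURE({ [A → αX.β] : [A → α.Xβ] ∈ I, X = ';' })

Items with dot before ';', with the dot advanced:
  [X → . ; b X] → [X → ; . b X]
Closure adds nothing (no advanced item has the dot before a non-terminal).

GOTO = { [X → ; . b X] }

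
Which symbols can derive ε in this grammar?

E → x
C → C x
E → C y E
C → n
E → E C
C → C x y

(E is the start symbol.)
None

A non-terminal is nullable if it can derive ε (the empty string): either it has an ε-production, or it has a production whose right-hand side consists entirely of nullable non-terminals.

There are no ε-productions, so no non-terminal can derive ε.
No non-terminals are nullable.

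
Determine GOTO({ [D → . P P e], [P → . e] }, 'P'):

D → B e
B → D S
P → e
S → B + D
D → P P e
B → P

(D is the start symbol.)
GOTO(I, 'P') = CLOSURE({ [A → αX.β] : [A → α.Xβ] ∈ I, X = 'P' })

Items with dot before 'P', with the dot advanced:
  [D → . P P e] → [D → P . P e]
Closure of the advanced items:
  [D → P . P e] has the dot before P: add [P → . e]

GOTO = { [D → P . P e], [P → . e] }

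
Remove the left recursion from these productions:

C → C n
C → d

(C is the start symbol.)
C is directly left-recursive. The standard transformation for
  A → A α₁ | ... | A α_m | β₁ | ... | β_n
is
  A  → β₁ A' | ... | β_n A'
  A' → α₁ A' | ... | α_m A' | ε

C → d becomes C → d C'
C → C n becomes C' → n C'
Add C' → ε

Resulting grammar:
C → d C'
C' → n C'
C' → ε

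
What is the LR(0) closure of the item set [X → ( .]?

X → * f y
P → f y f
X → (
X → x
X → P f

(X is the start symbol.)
To compute CLOSURE, for each item [A → α.Bβ] where B is a non-terminal, add [B → .γ] for all productions B → γ; repeat for the newly added items until nothing changes.

Start with: [X → ( .]
The dot is at the end, so nothing is added.

CLOSURE = { [X → ( .] }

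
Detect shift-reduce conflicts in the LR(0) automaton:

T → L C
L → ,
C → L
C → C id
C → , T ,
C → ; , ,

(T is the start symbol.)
Yes — I4: [L → , .] vs [L → . ,]; I6: [T → L C .] vs [C → C . id]

A shift-reduce conflict occurs when an LR(0) state has both:
  - a complete (reduce) item [A → α .] (dot at the end), and
  - a shift item [B → β . c γ] (dot before a terminal).

Augment with T' → T and build the canonical LR(0) collection (I0 = CLOSURE({[T' → . T]}), then GOTO on every symbol after a dot until no new states appear). It has 13 states:
  I0: { [L → . ,], [T → . L C], [T' → . T] }  — shift
  I1: { [L → , .] }  — reduce
  I2: { [C → . , T ,], [C → . ; , ,], [C → . C id], [C → . L], [L → . ,], [T → L . C] }  — shift
  I3: { [T' → T .] }  — accept
  I4: { [C → , . T ,], [L → , .], [L → . ,], [T → . L C] }  — shift, reduce
  I5: { [C → ; . , ,] }  — shift
  I6: { [C → C . id], [T → L C .] }  — shift, reduce
  I7: { [C → L .] }  — reduce
  I8: { [C → C id .] }  — reduce
  I9: { [C → ; , . ,] }  — shift
  I10: { [C → ; , , .] }  — reduce
  I11: { [C → , T . ,] }  — shift
  I12: { [C → , T , .] }  — reduce

I4 contains reduce item [L → , .] and shift item [L → . ,] — shift-reduce conflict.
I6 contains reduce item [T → L C .] and shift item [C → C . id] — shift-reduce conflict.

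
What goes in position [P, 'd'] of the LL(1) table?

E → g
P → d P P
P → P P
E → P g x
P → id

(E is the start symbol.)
P → d P P, P → P P

To find M[P, 'd'], we find productions for P where 'd' is in the predict set (PREDICT(N → α) = (FIRST(α) \ {ε}) ∪ (FOLLOW(N) if α ⇒* ε)).

Relevant sets:
  FIRST(P) = { 'd', 'id' }

P → d P P: PREDICT = { 'd' }
  'd' is in predict set, so this production goes in M[P, 'd']
P → P P: PREDICT = { 'd', 'id' }
  'd' is in predict set, so this production goes in M[P, 'd']
P → id: PREDICT = { 'id' }

M[P, 'd'] = P → d P P, P → P P  (a multiply-defined cell — the grammar is not LL(1))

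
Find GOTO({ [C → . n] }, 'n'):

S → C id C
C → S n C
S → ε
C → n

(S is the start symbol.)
{ [C → n .] }

GOTO(I, 'n') = CLOSURE({ [A → αX.β] : [A → α.Xβ] ∈ I, X = 'n' })

Items with dot before 'n', with the dot advanced:
  [C → . n] → [C → n .]
Closure adds nothing (no advanced item has the dot before a non-terminal).

GOTO = { [C → n .] }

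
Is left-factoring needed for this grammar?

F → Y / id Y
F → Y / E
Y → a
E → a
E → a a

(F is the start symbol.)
Left-factoring is needed when two productions for the same non-terminal
share a common prefix on the right-hand side.

Productions for F:
  F → Y / id Y
  F → Y / E
Productions for E:
  E → a
  E → a a

Found common prefix 'Y /' in productions for F
Found common prefix 'a' in productions for E

Answer: Yes, F has productions with common prefix 'Y /'; E has productions with common prefix 'a'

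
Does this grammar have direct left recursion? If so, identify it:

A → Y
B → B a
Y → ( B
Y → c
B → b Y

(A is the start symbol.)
A → Y: starts with Y
B → B a: LEFT RECURSIVE (starts with B)
Y → ( B: starts with '('
Y → c: starts with c
B → b Y: starts with b

The grammar has direct left recursion on: B.

Answer: Yes, B is left-recursive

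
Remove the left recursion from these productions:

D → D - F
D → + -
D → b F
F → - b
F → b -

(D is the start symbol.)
D → + - D'
D → b F D'
D' → - F D'
D' → ε
F → - b
F → b -

D is directly left-recursive. The standard transformation for
  A → A α₁ | ... | A α_m | β₁ | ... | β_n
is
  A  → β₁ A' | ... | β_n A'
  A' → α₁ A' | ... | α_m A' | ε

D → + - becomes D → + - D'
D → b F becomes D → b F D'
D → D - F becomes D' → - F D'
Add D' → ε

Productions for other non-terminals are unchanged:
  F → - b
  F → b -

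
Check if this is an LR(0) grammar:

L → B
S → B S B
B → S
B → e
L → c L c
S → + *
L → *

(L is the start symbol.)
No. Shift-reduce conflict between [L → B .] and [B → . e]

Augment with L' → L and build the canonical LR(0) collection (I0 = CLOSURE({[L' → . L]}), then GOTO on every symbol after a dot until no new states appear). It has 14 states:
  I0: { [B → . S], [B → . e], [L → . *], [L → . B], [L → . c L c], [L' → . L], [S → . + *], [S → . B S B] }  — shift
  I1: { [L → * .] }  — reduce
  I2: { [S → + . *] }  — shift
  I3: { [B → . S], [B → . e], [L → B .], [S → . + *], [S → . B S B], [S → B . S B] }  — shift, reduce
  I4: { [L' → L .] }  — accept
  I5: { [B → S .] }  — reduce
  I6: { [B → . S], [B → . e], [L → . *], [L → . B], [L → . c L c], [L → c . L c], [S → . + *], [S → . B S B] }  — shift
  I7: { [B → e .] }  — reduce
  I8: { [L → c L . c] }  — shift
  I9: { [L → c L c .] }  — reduce
  I10: { [B → . S], [B → . e], [S → . + *], [S → . B S B], [S → B . S B] }  — shift
  I11: { [B → . S], [B → . e], [B → S .], [S → . + *], [S → . B S B], [S → B S . B] }  — shift, reduce
  I12: { [B → . S], [B → . e], [S → . + *], [S → . B S B], [S → B . S B], [S → B S B .] }  — shift, reduce
  I13: { [S → + * .] }  — reduce

Conflict in state I3:
  Shift-reduce conflict between [L → B .] and [B → . e]
So the grammar is NOT LR(0).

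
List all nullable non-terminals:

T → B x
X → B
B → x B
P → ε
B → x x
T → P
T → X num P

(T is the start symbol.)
{ 'P', 'T' }

A non-terminal is nullable if it can derive ε (the empty string): either it has an ε-production, or it has a production whose right-hand side consists entirely of nullable non-terminals.

ε-productions: P → ε
So P is immediately nullable.
T → P: every symbol on the right is nullable, so T is nullable too.
No further non-terminal can be added: every production for the remaining non-terminals contains a terminal or a non-nullable non-terminal.
Nullable = { 'P', 'T' }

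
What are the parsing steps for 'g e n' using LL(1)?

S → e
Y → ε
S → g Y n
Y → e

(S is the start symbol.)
Stack is shown with the top on the left.

Stack    Input    Action
------------------------
S $      g e n $  output S → g Y n
g Y n $  g e n $  match 'g'
Y n $    e n $    output Y → e
e n $    e n $    match 'e'
n $      n $      match 'n'
$        $        accept

The string is accepted.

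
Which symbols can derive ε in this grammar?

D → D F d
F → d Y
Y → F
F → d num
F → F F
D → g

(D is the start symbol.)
There are no ε-productions, so no non-terminal can derive ε.
No non-terminals are nullable.

Answer: None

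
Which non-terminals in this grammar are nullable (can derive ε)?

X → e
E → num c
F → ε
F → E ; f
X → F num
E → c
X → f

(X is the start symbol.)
{ 'F' }

A non-terminal is nullable if it can derive ε (the empty string): either it has an ε-production, or it has a production whose right-hand side consists entirely of nullable non-terminals.

ε-productions: F → ε
So F is immediately nullable.
No further non-terminal can be added: every production for the remaining non-terminals contains a terminal or a non-nullable non-terminal.
Nullable = { 'F' }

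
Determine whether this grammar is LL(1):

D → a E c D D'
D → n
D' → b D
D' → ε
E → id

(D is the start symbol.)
No. Predict set conflict for D': { 'b' }

Relevant sets:
  FOLLOW(D') = { $, 'b' }

For D:
  PREDICT(D → a E c D D') = { 'a' }
  PREDICT(D → n) = { 'n' }
For D':
  PREDICT(D' → b D) = { 'b' }
  PREDICT(D' → ε) = { $, 'b' }
E has a single production, so nothing to check there.

Conflict found: Predict set conflict for D': { 'b' }
The grammar is NOT LL(1).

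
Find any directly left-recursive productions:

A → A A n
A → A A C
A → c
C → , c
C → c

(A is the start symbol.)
Yes, A is left-recursive

A → A A n: LEFT RECURSIVE (starts with A)
A → A A C: LEFT RECURSIVE (starts with A)
A → c: starts with c
C → , c: starts with ','
C → c: starts with c

The grammar has direct left recursion on: A.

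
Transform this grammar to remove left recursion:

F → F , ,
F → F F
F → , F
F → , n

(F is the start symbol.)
F is directly left-recursive. The standard transformation for
  A → A α₁ | ... | A α_m | β₁ | ... | β_n
is
  A  → β₁ A' | ... | β_n A'
  A' → α₁ A' | ... | α_m A' | ε

F → , F becomes F → , F F'
F → , n becomes F → , n F'
F → F , , becomes F' → , , F'
F → F F becomes F' → F F'
Add F' → ε

Resulting grammar:
F → , F F'
F → , n F'
F' → , , F'
F' → F F'
F' → ε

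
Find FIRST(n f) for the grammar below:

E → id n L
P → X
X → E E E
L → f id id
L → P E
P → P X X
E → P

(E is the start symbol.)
{ 'n' }

To compute FIRST(n f), process the symbols left to right:
Symbol n is a terminal. Add 'n' and stop.
FIRST(n f) = { 'n' }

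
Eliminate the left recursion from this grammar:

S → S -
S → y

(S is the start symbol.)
S is directly left-recursive. The standard transformation for
  A → A α₁ | ... | A α_m | β₁ | ... | β_n
is
  A  → β₁ A' | ... | β_n A'
  A' → α₁ A' | ... | α_m A' | ε

S → y becomes S → y S'
S → S - becomes S' → - S'
Add S' → ε

Resulting grammar:
S → y S'
S' → - S'
S' → ε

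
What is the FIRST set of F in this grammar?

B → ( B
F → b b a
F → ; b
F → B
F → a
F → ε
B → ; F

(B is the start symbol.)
FIRST sets of the other non-terminals involved (by the same procedure, iterated to a fixed point):
  FIRST(B) = { '(', ';' }

From F → b b a:
  - b is a terminal: add 'b' and stop
From F → ; b:
  - ';' is a terminal: add ';' and stop
From F → B:
  - B is a non-terminal: add FIRST(B) \ {ε} = { '(', ';' }
    B is not nullable, so stop
From F → a:
  - a is a terminal: add 'a' and stop
From F → ε:
  - ε-production, so ε ∈ FIRST(F)

Collecting: FIRST(F) = { '(', ';', 'a', 'b', ε }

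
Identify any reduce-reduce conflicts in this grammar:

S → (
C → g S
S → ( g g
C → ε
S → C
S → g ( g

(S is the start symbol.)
No reduce-reduce conflicts

Augment with S' → S and build the canonical LR(0) collection (I0 = CLOSURE({[S' → . S]}), then GOTO on every symbol after a dot until no new states appear). It has 10 states:
  I0: { [C → . g S], [C → .], [S → . ( g g], [S → . (], [S → . C], [S → . g ( g], [S' → . S] }  — shift, reduce
  I1: { [S → ( . g g], [S → ( .] }  — shift, reduce
  I2: { [S → C .] }  — reduce
  I3: { [S' → S .] }  — accept
  I4: { [C → . g S], [C → .], [C → g . S], [S → . ( g g], [S → . (], [S → . C], [S → . g ( g], [S → g . ( g] }  — shift, reduce
  I5: { [S → ( . g g], [S → ( .], [S → g ( . g] }  — shift, reduce
  I6: { [C → g S .] }  — reduce
  I7: { [S → ( g . g], [S → g ( g .] }  — shift, reduce
  I8: { [S → ( g g .] }  — reduce
  I9: { [S → ( g . g] }  — shift

No state contains more than one complete item.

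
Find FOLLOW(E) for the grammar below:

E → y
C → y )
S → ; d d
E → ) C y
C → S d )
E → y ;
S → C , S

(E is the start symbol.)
{ $ }

To compute FOLLOW(E), find every occurrence of E on a right-hand side N → α E β: add FIRST(β) \ {ε}, and if β is empty or nullable also add FOLLOW(N). Iterate to a fixed point.

E is the start symbol, so $ ∈ FOLLOW(E).
E does not occur on any right-hand side.

Taking the union: FOLLOW(E) = { $ }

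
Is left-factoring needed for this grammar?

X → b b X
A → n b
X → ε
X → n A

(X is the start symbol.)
Left-factoring is needed when two productions for the same non-terminal
share a common prefix on the right-hand side.

Productions for X:
  X → b b X
  X → ε
  X → n A

No common prefixes found.

Answer: No, left-factoring is not needed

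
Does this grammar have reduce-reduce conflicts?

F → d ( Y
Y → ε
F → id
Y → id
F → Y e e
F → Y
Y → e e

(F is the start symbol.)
A reduce-reduce conflict occurs when an LR(0) state has two complete items [A → α .] and [B → β .] — both call for a reduction, and with no lookahead the parser cannot choose between them.

Augment with F' → F and build the canonical LR(0) collection (I0 = CLOSURE({[F' → . F]}), then GOTO on every symbol after a dot until no new states appear). It has 12 states:
  I0: { [F → . Y e e], [F → . Y], [F → . d ( Y], [F → . id], [F' → . F], [Y → . e e], [Y → . id], [Y → .] }  — shift, reduce
  I1: { [F' → F .] }  — accept
  I2: { [F → Y . e e], [F → Y .] }  — shift, reduce
  I3: { [F → d . ( Y] }  — shift
  I4: { [Y → e . e] }  — shift
  I5: { [F → id .], [Y → id .] }  — 2 reduces
  I6: { [Y → e e .] }  — reduce
  I7: { [F → d ( . Y], [Y → . e e], [Y → . id], [Y → .] }  — shift, reduce
  I8: { [F → d ( Y .] }  — reduce
  I9: { [Y → id .] }  — reduce
  I10: { [F → Y e . e] }  — shift
  I11: { [F → Y e e .] }  — reduce

I5 contains complete items [F → id .], [Y → id .] — reduce-reduce conflict.

Answer: Yes — I5: [F → id .] vs [Y → id .]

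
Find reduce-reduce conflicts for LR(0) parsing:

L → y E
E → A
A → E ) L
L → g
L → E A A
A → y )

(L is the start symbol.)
Yes — I13: [E → A .] vs [L → E A A .]

A reduce-reduce conflict occurs when an LR(0) state has two complete items [A → α .] and [B → β .] — both call for a reduction, and with no lookahead the parser cannot choose between them.

Augment with L' → L and build the canonical LR(0) collection (I0 = CLOSURE({[L' → . L]}), then GOTO on every symbol after a dot until no new states appear). It has 14 states:
  I0: { [A → . E ) L], [A → . y )], [E → . A], [L → . E A A], [L → . g], [L → . y E], [L' → . L] }  — shift
  I1: { [E → A .] }  — reduce
  I2: { [A → . E ) L], [A → . y )], [A → E . ) L], [E → . A], [L → E . A A] }  — shift
  I3: { [L' → L .] }  — accept
  I4: { [L → g .] }  — reduce
  I5: { [A → . E ) L], [A → . y )], [A → y . )], [E → . A], [L → y . E] }  — shift
  I6: { [A → y ) .] }  — reduce
  I7: { [A → E . ) L], [L → y E .] }  — shift, reduce
  I8: { [A → y . )] }  — shift
  I9: { [A → . E ) L], [A → . y )], [A → E ) . L], [E → . A], [L → . E A A], [L → . g], [L → . y E] }  — shift
  I10: { [A → E ) L .] }  — reduce
  I11: { [A → . E ) L], [A → . y )], [E → . A], [E → A .], [L → E A . A] }  — shift, reduce
  I12: { [A → E . ) L] }  — shift
  I13: { [E → A .], [L → E A A .] }  — 2 reduces

I13 contains complete items [E → A .], [L → E A A .] — reduce-reduce conflict.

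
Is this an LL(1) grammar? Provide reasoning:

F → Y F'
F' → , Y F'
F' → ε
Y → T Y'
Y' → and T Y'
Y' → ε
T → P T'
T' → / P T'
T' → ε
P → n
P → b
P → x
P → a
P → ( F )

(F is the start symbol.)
Yes, the grammar is LL(1).

A grammar is LL(1) if for each non-terminal N with multiple productions, the predict sets of those productions are pairwise disjoint, where PREDICT(N → α) = (FIRST(α) \ {ε}) ∪ (FOLLOW(N) if α ⇒* ε).

Relevant sets:
  FOLLOW(F') = { $, ')' }
  FOLLOW(Y') = { $, ')', ',' }
  FOLLOW(T') = { $, ')', ',', 'and' }

For F':
  PREDICT(F' → ',' Y F') = { ',' }
  PREDICT(F' → ε) = { $, ')' }
For Y':
  PREDICT(Y' → and T Y') = { 'and' }
  PREDICT(Y' → ε) = { $, ')', ',' }
For T':
  PREDICT(T' → '/' P T') = { '/' }
  PREDICT(T' → ε) = { $, ')', ',', 'and' }
For P:
  PREDICT(P → n) = { 'n' }
  PREDICT(P → b) = { 'b' }
  PREDICT(P → x) = { 'x' }
  PREDICT(P → a) = { 'a' }
  PREDICT(P → '(' F ')') = { '(' }
F, Y, T have a single production, so nothing to check there.

All predict sets are disjoint. The grammar IS LL(1).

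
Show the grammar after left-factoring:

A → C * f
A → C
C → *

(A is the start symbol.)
A → C A'
A' → * f
A' → ε
C → *

Left-factoring transforms A → αβ₁ | αβ₂ into A → αA' and A' → β₁ | β₂
(α is the longest common prefix among the alternatives). Repeat until
no nonterminal has two alternatives with a common prefix.

Round 1: A has alternatives sharing prefix 'C'. Introduce A': A → C A'
  Add: A' → * f
  Add: A' → ε

No remaining common prefixes — done.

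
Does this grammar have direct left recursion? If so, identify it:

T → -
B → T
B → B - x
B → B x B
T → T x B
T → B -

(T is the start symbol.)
Direct left recursion occurs when N → N α for some non-terminal N (the right-hand side begins with the left-hand side itself).

T → -: starts with '-'
B → T: starts with T
B → B - x: LEFT RECURSIVE (starts with B)
B → B x B: LEFT RECURSIVE (starts with B)
T → T x B: LEFT RECURSIVE (starts with T)
T → B -: starts with B

The grammar has direct left recursion on: B, T.

Answer: Yes, B, T are left-recursive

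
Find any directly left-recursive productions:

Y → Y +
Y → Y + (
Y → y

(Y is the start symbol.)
Direct left recursion occurs when N → N α for some non-terminal N (the right-hand side begins with the left-hand side itself).

Y → Y +: LEFT RECURSIVE (starts with Y)
Y → Y + (: LEFT RECURSIVE (starts with Y)
Y → y: starts with y

The grammar has direct left recursion on: Y.

Answer: Yes, Y is left-recursive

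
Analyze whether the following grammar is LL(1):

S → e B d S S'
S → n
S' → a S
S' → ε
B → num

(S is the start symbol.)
No. Predict set conflict for S': { 'a' }

A grammar is LL(1) if for each non-terminal N with multiple productions, the predict sets of those productions are pairwise disjoint, where PREDICT(N → α) = (FIRST(α) \ {ε}) ∪ (FOLLOW(N) if α ⇒* ε).

Relevant sets:
  FOLLOW(S') = { $, 'a' }

For S:
  PREDICT(S → e B d S S') = { 'e' }
  PREDICT(S → n) = { 'n' }
For S':
  PREDICT(S' → a S) = { 'a' }
  PREDICT(S' → ε) = { $, 'a' }
B has a single production, so nothing to check there.

Conflict found: Predict set conflict for S': { 'a' }
The grammar is NOT LL(1).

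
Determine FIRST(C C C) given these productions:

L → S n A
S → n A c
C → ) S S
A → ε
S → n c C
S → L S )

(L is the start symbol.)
{ ')' }

FIRST sets of the non-terminals involved (from the grammar, by fixed-point iteration):
  FIRST(C) = { ')' }

To compute FIRST(C C C), process the symbols left to right:
Symbol C is a non-terminal. Add FIRST(C) \ {ε} = { ')' }
C is not nullable (ε ∉ FIRST(C)), so stop here.
FIRST(C C C) = { ')' }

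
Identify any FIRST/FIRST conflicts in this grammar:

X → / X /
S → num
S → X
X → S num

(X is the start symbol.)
FIRST sets of the non-terminals at (or reachable through a nullable prefix from) the front of some alternative:
  FIRST(S) = { '/', 'num' }
  FIRST(X) = { '/', 'num' }

Productions for X:
  X → / X /: FIRST = { '/' }
  X → S num: FIRST = { '/', 'num' }
Productions for S:
  S → num: FIRST = { 'num' }
  S → X: FIRST = { '/', 'num' }

Conflict for X: X → / X / and X → S num
  Overlap: { '/' }
Conflict for S: S → num and S → X
  Overlap: { 'num' }

Answer: Yes. X → '/' X '/' / X → S num on { '/' }; S → num / S → X on { 'num' }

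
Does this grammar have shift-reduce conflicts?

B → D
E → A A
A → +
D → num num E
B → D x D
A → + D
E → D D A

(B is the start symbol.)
Yes — I2: [B → D .] vs [B → D . x D]; I5: [A → + .] vs [D → . num num E]

A shift-reduce conflict occurs when an LR(0) state has both:
  - a complete (reduce) item [A → α .] (dot at the end), and
  - a shift item [B → β . c γ] (dot before a terminal).

Augment with B' → B and build the canonical LR(0) collection (I0 = CLOSURE({[B' → . B]}), then GOTO on every symbol after a dot until no new states appear). It has 15 states:
  I0: { [B → . D x D], [B → . D], [B' → . B], [D → . num num E] }  — shift
  I1: { [B' → B .] }  — accept
  I2: { [B → D . x D], [B → D .] }  — shift, reduce
  I3: { [D → num . num E] }  — shift
  I4: { [A → . + D], [A → . +], [D → . num num E], [D → num num . E], [E → . A A], [E → . D D A] }  — shift
  I5: { [A → + . D], [A → + .], [D → . num num E] }  — shift, reduce
  I6: { [A → . + D], [A → . +], [E → A . A] }  — shift
  I7: { [D → . num num E], [E → D . D A] }  — shift
  I8: { [D → num num E .] }  — reduce
  I9: { [A → . + D], [A → . +], [E → D D . A] }  — shift
  I10: { [E → D D A .] }  — reduce
  I11: { [E → A A .] }  — reduce
  I12: { [A → + D .] }  — reduce
  I13: { [B → D x . D], [D → . num num E] }  — shift
  I14: { [B → D x D .] }  — reduce

I2 contains reduce item [B → D .] and shift item [B → D . x D] — shift-reduce conflict.
I5 contains reduce item [A → + .] and shift item [D → . num num E] — shift-reduce conflict.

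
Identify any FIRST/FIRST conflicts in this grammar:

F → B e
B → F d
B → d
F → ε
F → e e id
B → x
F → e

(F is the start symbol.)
Yes. F → B e / F → e e id on { 'e' }; F → B e / F → e on { 'e' }; F → e e id / F → e on { 'e' }; B → F d / B → d on { 'd' }; B → F d / B → x on { 'x' }

FIRST sets of the non-terminals at (or reachable through a nullable prefix from) the front of some alternative:
  FIRST(B) = { 'd', 'e', 'x' }
  FIRST(F) = { 'd', 'e', 'x', ε }

Productions for F:
  F → B e: FIRST = { 'd', 'e', 'x' }
  F → ε: FIRST = { ε }
  F → e e id: FIRST = { 'e' }
  F → e: FIRST = { 'e' }
Productions for B:
  B → F d: FIRST = { 'd', 'e', 'x' }
  B → d: FIRST = { 'd' }
  B → x: FIRST = { 'x' }

Conflict for F: F → B e and F → e e id
  Overlap: { 'e' }
Conflict for F: F → B e and F → e
  Overlap: { 'e' }
Conflict for F: F → e e id and F → e
  Overlap: { 'e' }
Conflict for B: B → F d and B → d
  Overlap: { 'd' }
Conflict for B: B → F d and B → x
  Overlap: { 'x' }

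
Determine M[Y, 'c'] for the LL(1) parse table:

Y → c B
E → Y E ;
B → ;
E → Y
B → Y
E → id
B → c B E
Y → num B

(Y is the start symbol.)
Y → c B

To find M[Y, 'c'], we find productions for Y where 'c' is in the predict set (PREDICT(N → α) = (FIRST(α) \ {ε}) ∪ (FOLLOW(N) if α ⇒* ε)).

Y → c B: PREDICT = { 'c' }
  'c' is in predict set, so this production goes in M[Y, 'c']
Y → num B: PREDICT = { 'num' }

M[Y, 'c'] = Y → c B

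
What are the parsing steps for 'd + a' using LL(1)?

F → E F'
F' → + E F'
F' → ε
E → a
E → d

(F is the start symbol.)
LL(1) parsing maintains a stack (initially the start symbol over $) and the input. At each step: if the stack top is a terminal, match it against the current input token; if it is a non-terminal N, replace it with the RHS of M[N, lookahead] (the unique production whose predict set contains the lookahead).

Stack is shown with the top on the left.

Stack     Input    Action
-------------------------
F $       d + a $  output F → E F'
E F' $    d + a $  output E → d
d F' $    d + a $  match 'd'
F' $      + a $    output F' → + E F'
+ E F' $  + a $    match '+'
E F' $    a $      output E → a
a F' $    a $      match 'a'
F' $      $        output F' → ε
$         $        accept

The string is accepted.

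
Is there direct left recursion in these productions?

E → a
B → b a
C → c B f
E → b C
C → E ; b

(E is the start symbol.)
No direct left recursion

Direct left recursion occurs when N → N α for some non-terminal N (the right-hand side begins with the left-hand side itself).

E → a: starts with a
B → b a: starts with b
C → c B f: starts with c
E → b C: starts with b
C → E ; b: starts with E

No direct left recursion found.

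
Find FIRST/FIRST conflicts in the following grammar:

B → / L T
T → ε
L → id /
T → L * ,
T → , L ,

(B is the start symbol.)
A FIRST/FIRST conflict occurs when two productions N → α and N → β for the same non-terminal have FIRST(α) ∩ FIRST(β) ≠ ∅ (with ε ∈ FIRST of a nullable right-hand side, so two nullable alternatives also conflict).

FIRST sets of the non-terminals at (or reachable through a nullable prefix from) the front of some alternative:
  FIRST(L) = { 'id' }

Productions for T:
  T → ε: FIRST = { ε }
  T → L * ,: FIRST = { 'id' }
  T → , L ,: FIRST = { ',' }
B, L have only one production, so no FIRST/FIRST conflict is possible there.

All alternatives of each non-terminal have pairwise disjoint FIRST sets.

Answer: No FIRST/FIRST conflicts.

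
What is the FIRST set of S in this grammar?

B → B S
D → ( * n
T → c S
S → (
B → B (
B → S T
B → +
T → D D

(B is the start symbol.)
{ '(' }

To compute FIRST(S), examine every production with S on the left-hand side, reading each right-hand side left to right until a non-nullable symbol is reached.

From S → (:
  - '(' is a terminal: add '(' and stop

Collecting: FIRST(S) = { '(' }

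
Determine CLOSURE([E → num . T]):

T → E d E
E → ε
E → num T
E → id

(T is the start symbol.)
To compute CLOSURE, for each item [A → α.Bβ] where B is a non-terminal, add [B → .γ] for all productions B → γ; repeat for the newly added items until nothing changes.

Start with: [E → num . T]
  [E → num . T] has the dot before T: add [T → . E d E]
  [T → . E d E] has the dot before E: add [E → .], [E → . num T], [E → . id]
No further items can be added.

CLOSURE = { [E → . id], [E → . num T], [E → .], [E → num . T], [T → . E d E] }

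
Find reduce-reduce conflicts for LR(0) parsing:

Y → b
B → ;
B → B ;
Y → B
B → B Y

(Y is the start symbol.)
Yes — I5: [B → ; .] vs [B → B ; .]

A reduce-reduce conflict occurs when an LR(0) state has two complete items [A → α .] and [B → β .] — both call for a reduction, and with no lookahead the parser cannot choose between them.

Augment with Y' → Y and build the canonical LR(0) collection (I0 = CLOSURE({[Y' → . Y]}), then GOTO on every symbol after a dot until no new states appear). It has 7 states:
  I0: { [B → . ;], [B → . B ;], [B → . B Y], [Y → . B], [Y → . b], [Y' → . Y] }  — shift
  I1: { [B → ; .] }  — reduce
  I2: { [B → . ;], [B → . B ;], [B → . B Y], [B → B . ;], [B → B . Y], [Y → . B], [Y → . b], [Y → B .] }  — shift, reduce
  I3: { [Y' → Y .] }  — accept
  I4: { [Y → b .] }  — reduce
  I5: { [B → ; .], [B → B ; .] }  — 2 reduces
  I6: { [B → B Y .] }  — reduce

I5 contains complete items [B → ; .], [B → B ; .] — reduce-reduce conflict.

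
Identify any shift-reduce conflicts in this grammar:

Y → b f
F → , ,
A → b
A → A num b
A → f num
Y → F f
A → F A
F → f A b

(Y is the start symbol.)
Yes — I11: [A → F A .] vs [A → A . num b]

A shift-reduce conflict occurs when an LR(0) state has both:
  - a complete (reduce) item [A → α .] (dot at the end), and
  - a shift item [B → β . c γ] (dot before a terminal).

Augment with Y' → Y and build the canonical LR(0) collection (I0 = CLOSURE({[Y' → . Y]}), then GOTO on every symbol after a dot until no new states appear). It has 18 states:
  I0: { [F → . , ,], [F → . f A b], [Y → . F f], [Y → . b f], [Y' → . Y] }  — shift
  I1: { [F → , . ,] }  — shift
  I2: { [Y → F . f] }  — shift
  I3: { [Y' → Y .] }  — accept
  I4: { [Y → b . f] }  — shift
  I5: { [A → . A num b], [A → . F A], [A → . b], [A → . f num], [F → . , ,], [F → . f A b], [F → f . A b] }  — shift
  I6: { [A → A . num b], [F → f A . b] }  — shift
  I7: { [A → . A num b], [A → . F A], [A → . b], [A → . f num], [A → F . A], [F → . , ,], [F → . f A b] }  — shift
  I8: { [A → b .] }  — reduce
  I9: { [A → . A num b], [A → . F A], [A → . b], [A → . f num], [A → f . num], [F → . , ,], [F → . f A b], [F → f . A b] }  — shift
  I10: { [A → f num .] }  — reduce
  I11: { [A → A . num b], [A → F A .] }  — shift, reduce
  I12: { [A → A num . b] }  — shift
  I13: { [A → A num b .] }  — reduce
  I14: { [F → f A b .] }  — reduce
  I15: { [Y → b f .] }  — reduce
  I16: { [Y → F f .] }  — reduce
  I17: { [F → , , .] }  — reduce

I11 contains reduce item [A → F A .] and shift item [A → A . num b] — shift-reduce conflict.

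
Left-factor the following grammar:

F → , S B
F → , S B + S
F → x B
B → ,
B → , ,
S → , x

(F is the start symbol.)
Left-factoring transforms A → αβ₁ | αβ₂ into A → αA' and A' → β₁ | β₂
(α is the longest common prefix among the alternatives). Repeat until
no nonterminal has two alternatives with a common prefix.

Round 1: F has alternatives sharing prefix ', S B'. Introduce F': F → , S B F'
  Add: F' → ε
  Add: F' → + S

Round 2: B has alternatives sharing prefix ','. Introduce B': B → , B'
  Add: B' → ε
  Add: B' → ,

No remaining common prefixes — done.

Resulting grammar:
F → , S B F'
F' → ε
F' → + S
F → x B
B → , B'
B' → ε
B' → ,
S → , x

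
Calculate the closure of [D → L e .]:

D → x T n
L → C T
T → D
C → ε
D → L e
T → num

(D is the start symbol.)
{ [D → L e .] }

To compute CLOSURE, for each item [A → α.Bβ] where B is a non-terminal, add [B → .γ] for all productions B → γ; repeat for the newly added items until nothing changes.

Start with: [D → L e .]
The dot is at the end, so nothing is added.

CLOSURE = { [D → L e .] }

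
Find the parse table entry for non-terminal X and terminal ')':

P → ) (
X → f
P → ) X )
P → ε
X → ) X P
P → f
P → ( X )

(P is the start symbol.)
X → ) X P

To find M[X, ')'], we find productions for X where ')' is in the predict set (PREDICT(N → α) = (FIRST(α) \ {ε}) ∪ (FOLLOW(N) if α ⇒* ε)).

X → f: PREDICT = { 'f' }
X → ) X P: PREDICT = { ')' }
  ')' is in predict set, so this production goes in M[X, ')']

M[X, ')'] = X → ) X P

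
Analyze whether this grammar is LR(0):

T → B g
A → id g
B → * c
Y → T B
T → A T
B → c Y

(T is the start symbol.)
Yes, the grammar is LR(0)

A grammar is LR(0) if no state in the canonical LR(0) collection has:
  - both a shift item (dot before a terminal) and a complete item (shift-reduce conflict), or
  - two or more complete items (reduce-reduce conflict; the accept item [T' → T .] counts as a complete item here).

Augment with T' → T and build the canonical LR(0) collection (I0 = CLOSURE({[T' → . T]}), then GOTO on every symbol after a dot until no new states appear). It has 14 states:
  I0: { [A → . id g], [B → . * c], [B → . c Y], [T → . A T], [T → . B g], [T' → . T] }  — shift
  I1: { [B → * . c] }  — shift
  I2: { [A → . id g], [B → . * c], [B → . c Y], [T → . A T], [T → . B g], [T → A . T] }  — shift
  I3: { [T → B . g] }  — shift
  I4: { [T' → T .] }  — accept
  I5: { [A → . id g], [B → . * c], [B → . c Y], [B → c . Y], [T → . A T], [T → . B g], [Y → . T B] }  — shift
  I6: { [A → id . g] }  — shift
  I7: { [A → id g .] }  — reduce
  I8: { [B → . * c], [B → . c Y], [Y → T . B] }  — shift
  I9: { [B → c Y .] }  — reduce
  I10: { [Y → T B .] }  — reduce
  I11: { [T → B g .] }  — reduce
  I12: { [T → A T .] }  — reduce
  I13: { [B → * c .] }  — reduce

Every state is either a pure shift/goto state or contains exactly one complete item and nothing to shift — no conflicts. The grammar is LR(0).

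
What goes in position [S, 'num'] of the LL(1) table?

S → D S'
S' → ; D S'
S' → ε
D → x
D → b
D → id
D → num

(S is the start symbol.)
To find M[S, 'num'], we find productions for S where 'num' is in the predict set (PREDICT(N → α) = (FIRST(α) \ {ε}) ∪ (FOLLOW(N) if α ⇒* ε)).

Relevant sets:
  FIRST(D) = { 'b', 'id', 'num', 'x' }

S → D S': PREDICT = { 'b', 'id', 'num', 'x' }
  'num' is in predict set, so this production goes in M[S, 'num']

M[S, 'num'] = S → D S'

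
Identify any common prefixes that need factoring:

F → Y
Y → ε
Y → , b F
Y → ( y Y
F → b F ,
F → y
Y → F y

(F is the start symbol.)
Left-factoring is needed when two productions for the same non-terminal
share a common prefix on the right-hand side.

Productions for F:
  F → Y
  F → b F ,
  F → y
Productions for Y:
  Y → ε
  Y → , b F
  Y → ( y Y
  Y → F y

No common prefixes found.

Answer: No, left-factoring is not needed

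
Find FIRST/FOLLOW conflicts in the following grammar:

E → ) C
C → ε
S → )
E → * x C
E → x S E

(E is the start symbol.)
No FIRST/FOLLOW conflicts.

A FIRST/FOLLOW conflict occurs when a non-terminal N has a nullable alternative N → β (β ⇒* ε) and another alternative N → α with FIRST(α) ∩ FOLLOW(N) ≠ ∅: on such a lookahead the parser cannot decide between expanding α and letting N vanish via β.

Nullable non-terminals: C.
C has a nullable alternative but only one production, so nothing to check.

E, S have no nullable alternative, so no FIRST/FOLLOW check is needed there.

No FIRST/FOLLOW conflicts found.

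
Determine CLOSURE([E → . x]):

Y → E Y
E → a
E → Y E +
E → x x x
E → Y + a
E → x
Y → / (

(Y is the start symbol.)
To compute CLOSURE, for each item [A → α.Bβ] where B is a non-terminal, add [B → .γ] for all productions B → γ; repeat for the newly added items until nothing changes.

Start with: [E → . x]
The dot precedes the terminal x, so nothing is added.

CLOSURE = { [E → . x] }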